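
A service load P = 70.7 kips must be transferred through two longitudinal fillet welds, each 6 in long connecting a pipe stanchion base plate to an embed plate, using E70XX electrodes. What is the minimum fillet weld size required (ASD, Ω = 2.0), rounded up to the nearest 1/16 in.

E70XX → F_EXX = 70 ksi.
Total weld length L = 12 in.
Required throat t_e = P × Ω / (0.6 F_EXX × L) = 70.7 × 2.0 / (0.6 × 70 × 12) = 0.2806 in.
Required leg w = t_e / 0.707 = 0.3968 in → use 7/16 in.

w = 7/16 in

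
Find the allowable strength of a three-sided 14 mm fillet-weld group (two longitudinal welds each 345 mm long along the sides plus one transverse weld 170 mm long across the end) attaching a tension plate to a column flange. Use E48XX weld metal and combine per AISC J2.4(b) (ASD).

E48XX → F_EXX = 480 MPa.
t_e = 0.707 × 14 = 9.898 mm.
R_nwl = 0.6 × 480 × 9.898 × 690 × 10⁻³ = 1967 kN (longitudinal, 2 welds).
R_nwt = 0.6 × 480 × 9.898 × 170 × 10⁻³ = 484.6 kN (transverse, base value).
(i) R_nwl + R_nwt = 2452 kN; (ii) 0.85 R_nwl + 1.5 R_nwt = 2399 kN.
R_n = max = 2452 kN [governs: (i)]; R_n/Ω = 1226 kN.

R_n/Ω ≈ 1230 kN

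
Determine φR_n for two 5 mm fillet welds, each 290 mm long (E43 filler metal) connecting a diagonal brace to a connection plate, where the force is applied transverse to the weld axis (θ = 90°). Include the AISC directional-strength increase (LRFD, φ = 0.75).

E43XX → F_EXX = 430 MPa.
t_e = 0.707 × 5 = 3.535 mm; A_we = 3.535 × 580 = 2050 mm².
Directional factor: 1.0 + 0.5 sin^1.5(90°) = 1.5.
F_nw = 0.6 × 430 × 1.5 = 387 MPa.
φR_n = 0.75 × 387 × 2050 × 10⁻³ = 595.1 kN.

φR_n ≈ 595 kN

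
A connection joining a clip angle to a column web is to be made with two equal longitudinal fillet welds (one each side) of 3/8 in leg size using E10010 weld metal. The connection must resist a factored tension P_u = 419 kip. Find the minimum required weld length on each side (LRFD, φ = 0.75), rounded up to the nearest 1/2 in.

E100XX → F_EXX = 100 ksi.
Throat t_e = 0.707 × 0.375 = 0.2651 in.
φr_n = 0.75 × 0.6 × 100 × 0.2651 = 11.93 kip/in.
L_req = P_u / φr_n = 419 / 11.93 = 35.12 in total.
Per side: 35.12 / 2 = 17.56 in.
Round up → use L = 18 in on each side.

L = 18 in on each side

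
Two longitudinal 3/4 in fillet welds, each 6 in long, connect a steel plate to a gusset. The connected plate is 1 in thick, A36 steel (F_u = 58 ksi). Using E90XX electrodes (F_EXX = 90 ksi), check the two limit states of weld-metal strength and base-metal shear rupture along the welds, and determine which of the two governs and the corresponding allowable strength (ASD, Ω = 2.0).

R_n/Ω ≈ 172 kips (weld metal governs)

t_e = 0.707 × 0.75 = 0.5302 in; L = 12 in.
Weld metal: R_n/Ω = (1/2.0) × 0.6 × 90 × 0.5302 × 12 = 171.8 kips.
Base metal (shear rupture): R_n/Ω = (1/2.0) × 0.6 × 58 × 1 × 12 = 208.8 kips.
Governing: weld metal.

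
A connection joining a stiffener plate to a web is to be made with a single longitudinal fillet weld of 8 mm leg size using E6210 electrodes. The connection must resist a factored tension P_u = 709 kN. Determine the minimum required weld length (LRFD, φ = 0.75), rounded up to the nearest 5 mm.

L = 450 mm

E62XX → F_EXX = 620 MPa.
Throat t_e = 0.707 × 8 = 5.656 mm.
φr_n = 0.75 × 0.6 × 620 × 5.656 × 10⁻³ = 1.578 kN/mm.
L_req = P_u / φr_n = 709 / 1.578 = 449.3 mm total.
Round up → use L = 450 mm.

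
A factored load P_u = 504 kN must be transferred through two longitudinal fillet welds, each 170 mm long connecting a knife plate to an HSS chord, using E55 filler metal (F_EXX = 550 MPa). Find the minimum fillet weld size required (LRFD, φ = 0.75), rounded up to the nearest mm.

Total weld length L = 340 mm.
Required throat t_e = P_u / (φ × 0.6 F_EXX × L) = 504 / (0.75 × 0.6 × 550 × 340 × 10⁻³) = 5.989 mm.
Required leg w = t_e / 0.707 = 8.471 mm → use 9 mm.

w = 9 mm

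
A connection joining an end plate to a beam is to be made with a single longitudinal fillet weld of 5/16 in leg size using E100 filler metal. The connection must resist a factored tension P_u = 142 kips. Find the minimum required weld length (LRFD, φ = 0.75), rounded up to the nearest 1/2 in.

E100XX → F_EXX = 100 ksi.
Throat t_e = 0.707 × 0.3125 = 0.2209 in.
φr_n = 0.75 × 0.6 × 100 × 0.2209 = 9.942 kips/in.
L_req = P_u / φr_n = 142 / 9.942 = 14.28 in total.
Round up → use L = 14.5 in.

L = 14.5 in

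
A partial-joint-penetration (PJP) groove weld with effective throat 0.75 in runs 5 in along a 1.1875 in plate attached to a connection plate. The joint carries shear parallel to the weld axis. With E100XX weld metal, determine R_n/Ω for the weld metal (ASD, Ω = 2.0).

R_n/Ω ≈ 112 kip

E100XX → F_EXX = 100 ksi.
Effective throat (given) t_e = 0.75 in.
A_we = 0.75 × 5 = 3.75 in².
F_nw = 0.6 F_EXX = 60 ksi.
R_n/Ω = (60 × 3.75) / 2.0 = 112.5 kip.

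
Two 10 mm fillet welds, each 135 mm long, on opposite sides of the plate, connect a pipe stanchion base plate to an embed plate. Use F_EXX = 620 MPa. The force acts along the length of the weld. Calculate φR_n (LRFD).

φR_n ≈ 533 kN

Effective throat t_e = 0.707 × 10 = 7.07 mm.
Total length L = 270 mm; A_we = 7.07 × 270 = 1909 mm².
F_nw = 0.6 F_EXX = 0.6 × 620 = 372 MPa.
φR_n = 0.75 × 372 × 1909 × 10⁻³ = 532.6 kN.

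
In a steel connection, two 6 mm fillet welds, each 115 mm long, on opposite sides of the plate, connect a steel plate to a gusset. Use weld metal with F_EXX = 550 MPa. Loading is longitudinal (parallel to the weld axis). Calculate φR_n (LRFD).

Effective throat t_e = 0.707 × 6 = 4.242 mm.
Total length L = 230 mm; A_we = 4.242 × 230 = 975.7 mm².
F_nw = 0.6 F_EXX = 0.6 × 550 = 330 MPa.
φR_n = 0.75 × 330 × 975.7 × 10⁻³ = 241.5 kN.

φR_n ≈ 241 kN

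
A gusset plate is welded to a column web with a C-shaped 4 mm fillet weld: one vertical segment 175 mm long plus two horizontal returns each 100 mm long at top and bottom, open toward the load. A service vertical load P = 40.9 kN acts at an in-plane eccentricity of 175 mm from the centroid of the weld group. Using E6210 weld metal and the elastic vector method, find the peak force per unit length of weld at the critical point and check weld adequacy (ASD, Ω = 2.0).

E62XX → F_EXX = 620 MPa.
Total weld length L_w = 375 mm. Treat welds as unit-width lines.
Centroid: x̄ = 2×100×50 / 375 = 26.67 mm from the vertical weld.
Polar moment about centroid: J = I_x + I_y = [175³/12 + 2×100×87.5²] + [175×26.67² + 2(100³/12 + 100×23.33²)] = 2378000 mm³.
Direct shear f_v = P/L_w = 40.9×10³ / 375 = 109.1 N/mm (vertical).
Torsion M = P·e = 40.9×10³ × 175 = 7157500 N·mm.
Critical point at (x, y) = (73.33, 87.5) from centroid. f_tx = M·y/J = 263.4 N/mm; f_ty = M·x/J = 220.7 N/mm.
Resultant f_max = √[f_tx² + (f_v + f_ty)²] = √[263.4² + (109.1 + 220.7)²] = 422.1 N/mm.
Capacity per unit length: r_n/Ω = (1/2.0) × 0.6 × 620 × (0.707 × 4) = 526 N/mm.
422.1 ≤ 526 → adequate.

f_max ≈ 422 N/mm; adequate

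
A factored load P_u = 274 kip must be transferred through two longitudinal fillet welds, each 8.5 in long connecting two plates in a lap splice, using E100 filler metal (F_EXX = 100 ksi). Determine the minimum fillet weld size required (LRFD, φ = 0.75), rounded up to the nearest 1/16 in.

w = 9/16 in

Total weld length L = 17 in.
Required throat t_e = P_u / (φ × 0.6 F_EXX × L) = 274 / (0.75 × 0.6 × 100 × 17) = 0.3582 in.
Required leg w = t_e / 0.707 = 0.5066 in → use 9/16 in.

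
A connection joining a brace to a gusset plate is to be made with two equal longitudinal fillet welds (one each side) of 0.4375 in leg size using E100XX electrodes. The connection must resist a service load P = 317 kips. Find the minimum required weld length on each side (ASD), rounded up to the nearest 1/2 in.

E100XX → F_EXX = 100 ksi.
Throat t_e = 0.707 × 0.4375 = 0.3093 in.
r_n/Ω = (0.6 × 100 × 0.3093) / 2.0 = 9.279 kip/in.
L_req = P / (r_n/Ω) = 317 / 9.279 = 34.16 in total.
Per side: 34.16 / 2 = 17.08 in.
Round up → use L = 17.5 in on each side.

L = 17.5 in on each side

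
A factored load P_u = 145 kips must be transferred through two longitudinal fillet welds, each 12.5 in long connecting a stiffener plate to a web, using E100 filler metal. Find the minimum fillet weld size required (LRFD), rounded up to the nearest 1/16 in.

E100XX → F_EXX = 100 ksi.
Total weld length L = 25 in.
Required throat t_e = P_u / (φ × 0.6 F_EXX × L) = 145 / (0.75 × 0.6 × 100 × 25) = 0.1289 in.
Required leg w = t_e / 0.707 = 0.1823 in → use 3/16 in.

w = 3/16 in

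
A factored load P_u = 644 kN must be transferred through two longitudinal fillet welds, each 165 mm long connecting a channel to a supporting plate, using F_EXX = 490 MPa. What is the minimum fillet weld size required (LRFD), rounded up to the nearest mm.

w = 13 mm

Total weld length L = 330 mm.
Required throat t_e = P_u / (φ × 0.6 F_EXX × L) = 644 / (0.75 × 0.6 × 490 × 330 × 10⁻³) = 8.85 mm.
Required leg w = t_e / 0.707 = 12.52 mm → use 13 mm.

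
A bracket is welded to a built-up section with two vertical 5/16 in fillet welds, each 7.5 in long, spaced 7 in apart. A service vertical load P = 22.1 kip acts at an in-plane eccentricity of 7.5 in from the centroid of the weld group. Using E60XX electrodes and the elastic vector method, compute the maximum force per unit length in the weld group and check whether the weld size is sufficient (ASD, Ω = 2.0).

E60XX → F_EXX = 60 ksi.
Total weld length L_w = 15 in. Treat welds as unit-width lines.
Polar moment about centroid: J = 2[d³/12 + d(b/2)²] = 2[7.5³/12 + 7.5×3.5²] = 254.1 in³.
Direct shear f_v = P/L_w = 22.1 / 15 = 1.473 kip/in (vertical).
Torsion M = P·e = 22.1 × 7.5 = 165.75 kip·in.
Critical point at (x, y) = (3.5, 3.75) from centroid. f_tx = M·y/J = 2.446 kip/in; f_ty = M·x/J = 2.283 kip/in.
Resultant f_max = √[f_tx² + (f_v + f_ty)²] = √[2.446² + (1.473 + 2.283)²] = 4.483 kip/in.
Capacity per unit length: r_n/Ω = (1/2.0) × 0.6 × 60 × (0.707 × 0.3125) = 3.977 kip/in.
4.483 > 3.977 → NOT adequate.

f_max ≈ 4.48 kip/in; NOT adequate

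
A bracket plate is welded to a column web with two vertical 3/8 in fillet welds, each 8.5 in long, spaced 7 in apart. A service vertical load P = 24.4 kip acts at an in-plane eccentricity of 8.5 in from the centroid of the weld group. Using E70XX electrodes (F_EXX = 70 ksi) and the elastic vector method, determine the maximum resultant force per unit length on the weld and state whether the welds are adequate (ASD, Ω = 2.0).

f_max ≈ 4.72 kip/in; adequate

Total weld length L_w = 17 in. Treat welds as unit-width lines.
Polar moment about centroid: J = 2[d³/12 + d(b/2)²] = 2[8.5³/12 + 8.5×3.5²] = 310.6 in³.
Direct shear f_v = P/L_w = 24.4 / 17 = 1.435 kip/in (vertical).
Torsion M = P·e = 24.4 × 8.5 = 207.4 kip·in.
Critical point at (x, y) = (3.5, 4.25) from centroid. f_tx = M·y/J = 2.838 kip/in; f_ty = M·x/J = 2.337 kip/in.
Resultant f_max = √[f_tx² + (f_v + f_ty)²] = √[2.838² + (1.435 + 2.337)²] = 4.721 kip/in.
Capacity per unit length: r_n/Ω = (1/2.0) × 0.6 × 70 × (0.707 × 0.375) = 5.568 kip/in.
4.721 ≤ 5.568 → adequate.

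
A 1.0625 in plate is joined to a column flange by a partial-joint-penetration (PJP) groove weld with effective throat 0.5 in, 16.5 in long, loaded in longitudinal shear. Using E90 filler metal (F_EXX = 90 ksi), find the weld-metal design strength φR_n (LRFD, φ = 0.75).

φR_n ≈ 334 kip

Effective throat (given) t_e = 0.5 in.
A_we = 0.5 × 16.5 = 8.25 in².
F_nw = 0.6 F_EXX = 54 ksi.
φR_n = 0.75 × 54 × 8.25 = 334.1 kip.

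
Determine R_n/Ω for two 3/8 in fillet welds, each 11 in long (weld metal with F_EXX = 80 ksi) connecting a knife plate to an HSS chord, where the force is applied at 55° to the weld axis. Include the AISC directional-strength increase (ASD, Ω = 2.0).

R_n/Ω ≈ 192 kip

t_e = 0.707 × 0.375 = 0.2651 in; A_we = 0.2651 × 22 = 5.833 in².
Directional factor: 1.0 + 0.5 sin^1.5(55°) = 1.371.
F_nw = 0.6 × 80 × 1.371 = 65.79 ksi.
R_n/Ω = (65.79 × 5.833) / 2.0 = 191.9 kip.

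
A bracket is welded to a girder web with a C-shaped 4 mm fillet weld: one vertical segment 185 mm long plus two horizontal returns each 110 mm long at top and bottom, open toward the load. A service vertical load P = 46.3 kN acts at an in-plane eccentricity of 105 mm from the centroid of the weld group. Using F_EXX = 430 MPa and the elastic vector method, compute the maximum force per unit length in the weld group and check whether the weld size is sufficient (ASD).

Total weld length L_w = 405 mm. Treat welds as unit-width lines.
Centroid: x̄ = 2×110×55 / 405 = 29.88 mm from the vertical weld.
Polar moment about centroid: J = I_x + I_y = [185³/12 + 2×110×92.5²] + [185×29.88² + 2(110³/12 + 110×25.12²)] = 2936000 mm³.
Direct shear f_v = P/L_w = 46.3×10³ / 405 = 114.3 N/mm (vertical).
Torsion M = P·e = 46.3×10³ × 105 = 4861500 N·mm.
Critical point at (x, y) = (80.12, 92.5) from centroid. f_tx = M·y/J = 153.2 N/mm; f_ty = M·x/J = 132.7 N/mm.
Resultant f_max = √[f_tx² + (f_v + f_ty)²] = √[153.2² + (114.3 + 132.7)²] = 290.6 N/mm.
Capacity per unit length: r_n/Ω = (1/2.0) × 0.6 × 430 × (0.707 × 4) = 364.8 N/mm.
290.6 ≤ 364.8 → adequate.

f_max ≈ 291 N/mm; adequate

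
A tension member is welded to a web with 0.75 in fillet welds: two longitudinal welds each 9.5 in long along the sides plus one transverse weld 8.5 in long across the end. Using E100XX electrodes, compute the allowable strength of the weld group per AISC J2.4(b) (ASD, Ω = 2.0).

R_n/Ω ≈ 460 kips

E100XX → F_EXX = 100 ksi.
t_e = 0.707 × 0.75 = 0.5302 in.
R_nwl = 0.6 × 100 × 0.5302 × 19 = 604.5 kips (longitudinal, 2 welds).
R_nwt = 0.6 × 100 × 0.5302 × 8.5 = 270.4 kips (transverse, base value).
(i) R_nwl + R_nwt = 874.9 kips; (ii) 0.85 R_nwl + 1.5 R_nwt = 919.5 kips.
R_n = max = 919.5 kips [governs: (ii)]; R_n/Ω = 459.7 kips.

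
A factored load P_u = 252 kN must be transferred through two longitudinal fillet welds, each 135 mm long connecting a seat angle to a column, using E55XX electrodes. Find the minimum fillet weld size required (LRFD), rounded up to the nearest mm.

E55XX → F_EXX = 550 MPa.
Total weld length L = 270 mm.
Required throat t_e = P_u / (φ × 0.6 F_EXX × L) = 252 / (0.75 × 0.6 × 550 × 270 × 10⁻³) = 3.771 mm.
Required leg w = t_e / 0.707 = 5.334 mm → use 6 mm.

w = 6 mm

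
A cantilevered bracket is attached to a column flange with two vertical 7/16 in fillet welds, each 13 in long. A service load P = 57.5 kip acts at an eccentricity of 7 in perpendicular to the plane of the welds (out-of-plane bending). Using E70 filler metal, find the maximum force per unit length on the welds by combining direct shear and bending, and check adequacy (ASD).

f_max ≈ 7.48 kip/in; NOT adequate

E70XX → F_EXX = 70 ksi.
L_w = 2 × 13 = 26 in; section modulus (unit throat) S = 2 × L²/6 = 56.33 in².
Direct shear f_v = P/L_w = 57.5/26 = 2.212 kip/in.
Moment M = P × e = 57.5 × 7 = 402.5 kip·in; bending f_b = M/S = 7.145 kip/in.
f_max = √(f_v² + f_b²) = √(2.212² + 7.145²) = 7.479 kip/in.
r_n/Ω = (1/2.0) × 0.6 × 70 × (0.707 × 0.4375) = 6.496 kip/in → NOT adequate.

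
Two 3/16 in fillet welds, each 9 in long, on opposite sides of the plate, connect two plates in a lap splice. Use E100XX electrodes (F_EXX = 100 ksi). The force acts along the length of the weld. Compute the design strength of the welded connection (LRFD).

Effective throat t_e = 0.707 × 0.1875 = 0.1326 in.
Total length L = 18 in; A_we = 0.1326 × 18 = 2.386 in².
F_nw = 0.6 F_EXX = 0.6 × 100 = 60 ksi.
φR_n = 0.75 × 60 × 2.386 = 107.4 kips.

φR_n ≈ 107 kips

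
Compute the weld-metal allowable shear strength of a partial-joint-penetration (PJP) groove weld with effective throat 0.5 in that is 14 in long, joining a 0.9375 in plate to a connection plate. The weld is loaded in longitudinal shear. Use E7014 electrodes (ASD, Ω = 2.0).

E70XX → F_EXX = 70 ksi.
Effective throat (given) t_e = 0.5 in.
A_we = 0.5 × 14 = 7 in².
F_nw = 0.6 F_EXX = 42 ksi.
R_n/Ω = (42 × 7) / 2.0 = 147 kips.

R_n/Ω ≈ 147 kips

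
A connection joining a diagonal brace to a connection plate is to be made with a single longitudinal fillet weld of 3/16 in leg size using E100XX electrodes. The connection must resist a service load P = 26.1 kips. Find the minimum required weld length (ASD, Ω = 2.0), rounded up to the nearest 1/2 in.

L = 7 in

E100XX → F_EXX = 100 ksi.
Throat t_e = 0.707 × 0.1875 = 0.1326 in.
r_n/Ω = (0.6 × 100 × 0.1326) / 2.0 = 3.977 kip/in.
L_req = P / (r_n/Ω) = 26.1 / 3.977 = 6.563 in total.
Round up → use L = 7 in.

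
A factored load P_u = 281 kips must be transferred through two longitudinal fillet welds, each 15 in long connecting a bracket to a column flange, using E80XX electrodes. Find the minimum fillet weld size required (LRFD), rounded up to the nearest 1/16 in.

w = 3/8 in

E80XX → F_EXX = 80 ksi.
Total weld length L = 30 in.
Required throat t_e = P_u / (φ × 0.6 F_EXX × L) = 281 / (0.75 × 0.6 × 80 × 30) = 0.2602 in.
Required leg w = t_e / 0.707 = 0.368 in → use 3/8 in.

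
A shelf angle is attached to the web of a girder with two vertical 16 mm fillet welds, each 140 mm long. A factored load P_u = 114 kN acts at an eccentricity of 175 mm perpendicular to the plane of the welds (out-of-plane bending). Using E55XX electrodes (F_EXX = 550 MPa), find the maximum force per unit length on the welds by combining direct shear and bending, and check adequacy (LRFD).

L_w = 2 × 140 = 280 mm; section modulus (unit throat) S = 2 × L²/6 = 6533 mm².
Direct shear f_v = P/L_w = 114×10³/280 = 407.1 N/mm.
Moment M = P × e = 114×10³ × 175 = 19950000 N·mm; bending f_b = M/S = 3054 N/mm.
f_max = √(f_v² + f_b²) = √(407.1² + 3054²) = 3081 N/mm.
φr_n = 0.75 × 0.6 × 550 × (0.707 × 16) = 2800 N/mm → NOT adequate.

f_max ≈ 3080 N/mm; NOT adequate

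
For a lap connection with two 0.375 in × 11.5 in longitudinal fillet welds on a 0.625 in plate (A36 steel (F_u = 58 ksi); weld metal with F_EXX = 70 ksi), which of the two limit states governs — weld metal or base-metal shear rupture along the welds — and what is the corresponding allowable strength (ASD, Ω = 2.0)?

R_n/Ω ≈ 128 kips (weld metal governs)

t_e = 0.707 × 0.375 = 0.2651 in; L = 23 in.
Weld metal: R_n/Ω = (1/2.0) × 0.6 × 70 × 0.2651 × 23 = 128.1 kips.
Base metal (shear rupture): R_n/Ω = (1/2.0) × 0.6 × 58 × 0.625 × 23 = 250.1 kips.
Governing: weld metal.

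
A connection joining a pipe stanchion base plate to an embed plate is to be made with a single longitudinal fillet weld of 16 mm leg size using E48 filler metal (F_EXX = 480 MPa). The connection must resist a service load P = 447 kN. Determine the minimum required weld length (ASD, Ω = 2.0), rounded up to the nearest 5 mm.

L = 275 mm

Throat t_e = 0.707 × 16 = 11.31 mm.
r_n/Ω = (0.6 × 480 × 11.31) / 2.0 = 1629 N/mm = 1.629 kN/mm.
L_req = P / (r_n/Ω) = 447 / 1.629 = 274.4 mm total.
Round up → use L = 275 mm.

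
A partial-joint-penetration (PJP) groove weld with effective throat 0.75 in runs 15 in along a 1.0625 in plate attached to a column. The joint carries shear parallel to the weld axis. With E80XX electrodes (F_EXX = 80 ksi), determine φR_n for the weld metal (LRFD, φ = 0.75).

φR_n ≈ 405 kip

Effective throat (given) t_e = 0.75 in.
A_we = 0.75 × 15 = 11.25 in².
F_nw = 0.6 F_EXX = 48 ksi.
φR_n = 0.75 × 48 × 11.25 = 405 kip.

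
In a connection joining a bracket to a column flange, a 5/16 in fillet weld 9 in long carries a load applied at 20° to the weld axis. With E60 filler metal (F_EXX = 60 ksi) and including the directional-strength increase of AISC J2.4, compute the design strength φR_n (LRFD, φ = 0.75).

t_e = 0.707 × 0.3125 = 0.2209 in; A_we = 0.2209 × 9 = 1.988 in².
Directional factor: 1.0 + 0.5 sin^1.5(20°) = 1.1.
F_nw = 0.6 × 60 × 1.1 = 39.6 ksi.
φR_n = 0.75 × 39.6 × 1.988 = 59.06 kips.

φR_n ≈ 59.1 kips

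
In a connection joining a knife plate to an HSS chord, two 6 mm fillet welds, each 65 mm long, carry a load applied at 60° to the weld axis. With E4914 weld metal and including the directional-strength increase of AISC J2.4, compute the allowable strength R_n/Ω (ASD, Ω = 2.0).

R_n/Ω ≈ 114 kN

E49XX → F_EXX = 490 MPa.
t_e = 0.707 × 6 = 4.242 mm; A_we = 4.242 × 130 = 551.5 mm².
Directional factor: 1.0 + 0.5 sin^1.5(60°) = 1.403.
F_nw = 0.6 × 490 × 1.403 = 412.5 MPa.
R_n/Ω = (412.5 × 551.5) / 2.0 × 10⁻³ = 113.7 kN.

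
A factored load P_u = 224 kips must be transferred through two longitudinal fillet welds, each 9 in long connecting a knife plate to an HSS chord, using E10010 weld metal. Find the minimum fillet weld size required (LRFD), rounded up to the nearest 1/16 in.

w = 7/16 in

E100XX → F_EXX = 100 ksi.
Total weld length L = 18 in.
Required throat t_e = P_u / (φ × 0.6 F_EXX × L) = 224 / (0.75 × 0.6 × 100 × 18) = 0.2765 in.
Required leg w = t_e / 0.707 = 0.3912 in → use 7/16 in.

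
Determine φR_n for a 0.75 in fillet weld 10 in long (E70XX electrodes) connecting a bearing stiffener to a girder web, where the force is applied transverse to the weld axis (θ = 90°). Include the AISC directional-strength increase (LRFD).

φR_n ≈ 251 kips

E70XX → F_EXX = 70 ksi.
t_e = 0.707 × 0.75 = 0.5302 in; A_we = 0.5302 × 10 = 5.303 in².
Directional factor: 1.0 + 0.5 sin^1.5(90°) = 1.5.
F_nw = 0.6 × 70 × 1.5 = 63 ksi.
φR_n = 0.75 × 63 × 5.303 = 250.5 kips.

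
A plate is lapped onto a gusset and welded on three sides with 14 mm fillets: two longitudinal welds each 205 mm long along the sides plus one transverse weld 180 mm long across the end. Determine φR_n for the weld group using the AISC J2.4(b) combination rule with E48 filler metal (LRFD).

E48XX → F_EXX = 480 MPa.
t_e = 0.707 × 14 = 9.898 mm.
R_nwl = 0.6 × 480 × 9.898 × 410 × 10⁻³ = 1169 kN (longitudinal, 2 welds).
R_nwt = 0.6 × 480 × 9.898 × 180 × 10⁻³ = 513.1 kN (transverse, base value).
(i) R_nwl + R_nwt = 1682 kN; (ii) 0.85 R_nwl + 1.5 R_nwt = 1763 kN.
R_n = max = 1763 kN [governs: (ii)]; φR_n = 1322 kN.

φR_n ≈ 1320 kN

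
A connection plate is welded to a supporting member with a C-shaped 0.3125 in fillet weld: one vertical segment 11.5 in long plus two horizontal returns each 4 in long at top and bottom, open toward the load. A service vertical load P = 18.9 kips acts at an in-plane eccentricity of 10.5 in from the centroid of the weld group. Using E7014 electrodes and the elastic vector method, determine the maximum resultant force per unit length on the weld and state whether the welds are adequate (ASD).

E70XX → F_EXX = 70 ksi.
Total weld length L_w = 19.5 in. Treat welds as unit-width lines.
Centroid: x̄ = 2×4×2 / 19.5 = 0.8205 in from the vertical weld.
Polar moment about centroid: J = I_x + I_y = [11.5³/12 + 2×4×5.75²] + [11.5×0.8205² + 2(4³/12 + 4×1.179²)] = 420.8 in³.
Direct shear f_v = P/L_w = 18.9 / 19.5 = 0.9692 kip/in (vertical).
Torsion M = P·e = 18.9 × 10.5 = 198.45 kip·in.
Critical point at (x, y) = (3.179, 5.75) from centroid. f_tx = M·y/J = 2.712 kip/in; f_ty = M·x/J = 1.5 kip/in.
Resultant f_max = √[f_tx² + (f_v + f_ty)²] = √[2.712² + (0.9692 + 1.5)²] = 3.667 kip/in.
Capacity per unit length: r_n/Ω = (1/2.0) × 0.6 × 70 × (0.707 × 0.3125) = 4.64 kip/in.
3.667 ≤ 4.64 → adequate.

f_max ≈ 3.67 kip/in; adequate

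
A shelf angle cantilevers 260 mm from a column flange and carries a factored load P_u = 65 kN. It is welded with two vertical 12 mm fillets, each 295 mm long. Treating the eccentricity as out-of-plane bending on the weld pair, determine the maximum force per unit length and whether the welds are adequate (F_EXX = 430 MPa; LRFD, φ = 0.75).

f_max ≈ 593 N/mm; adequate

L_w = 2 × 295 = 590 mm; section modulus (unit throat) S = 2 × L²/6 = 29010 mm².
Direct shear f_v = P/L_w = 65×10³/590 = 110.2 N/mm.
Moment M = P × e = 65×10³ × 260 = 16900000 N·mm; bending f_b = M/S = 582.6 N/mm.
f_max = √(f_v² + f_b²) = √(110.2² + 582.6²) = 592.9 N/mm.
φr_n = 0.75 × 0.6 × 430 × (0.707 × 12) = 1642 N/mm → adequate.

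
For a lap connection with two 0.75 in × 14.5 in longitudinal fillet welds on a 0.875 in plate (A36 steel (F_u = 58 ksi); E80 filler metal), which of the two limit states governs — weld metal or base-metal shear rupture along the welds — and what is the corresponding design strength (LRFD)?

φR_n ≈ 554 kip (weld metal governs)

E80XX → F_EXX = 80 ksi.
t_e = 0.707 × 0.75 = 0.5302 in; L = 29 in.
Weld metal: φR_n = 0.75 × 0.6 × 80 × 0.5302 × 29 = 553.6 kip.
Base metal (shear rupture): φR_n = 0.75 × 0.6 × 58 × 0.875 × 29 = 662.3 kip.
Governing: weld metal.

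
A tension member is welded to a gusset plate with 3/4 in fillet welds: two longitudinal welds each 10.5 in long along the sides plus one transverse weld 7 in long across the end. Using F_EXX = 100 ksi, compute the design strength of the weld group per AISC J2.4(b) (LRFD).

t_e = 0.707 × 0.75 = 0.5302 in.
R_nwl = 0.6 × 100 × 0.5302 × 21 = 668.1 kip (longitudinal, 2 welds).
R_nwt = 0.6 × 100 × 0.5302 × 7 = 222.7 kip (transverse, base value).
(i) R_nwl + R_nwt = 890.8 kip; (ii) 0.85 R_nwl + 1.5 R_nwt = 902 kip.
R_n = max = 902 kip [governs: (ii)]; φR_n = 676.5 kip.

φR_n ≈ 676 kip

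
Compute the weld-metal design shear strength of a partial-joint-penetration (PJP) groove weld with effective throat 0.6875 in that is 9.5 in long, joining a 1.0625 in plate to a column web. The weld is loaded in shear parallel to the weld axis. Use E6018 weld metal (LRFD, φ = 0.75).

φR_n ≈ 176 kips

E60XX → F_EXX = 60 ksi.
Effective throat (given) t_e = 0.6875 in.
A_we = 0.6875 × 9.5 = 6.531 in².
F_nw = 0.6 F_EXX = 36 ksi.
φR_n = 0.75 × 36 × 6.531 = 176.3 kips.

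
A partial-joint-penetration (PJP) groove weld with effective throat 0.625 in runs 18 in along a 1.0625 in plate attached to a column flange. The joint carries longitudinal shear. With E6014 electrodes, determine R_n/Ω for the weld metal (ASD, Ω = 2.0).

E60XX → F_EXX = 60 ksi.
Effective throat (given) t_e = 0.625 in.
A_we = 0.625 × 18 = 11.25 in².
F_nw = 0.6 F_EXX = 36 ksi.
R_n/Ω = (36 × 11.25) / 2.0 = 202.5 kips.

R_n/Ω ≈ 202 kips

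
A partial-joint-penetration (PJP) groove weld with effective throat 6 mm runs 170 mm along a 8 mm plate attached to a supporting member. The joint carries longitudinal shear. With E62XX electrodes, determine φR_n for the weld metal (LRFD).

φR_n ≈ 285 kN

E62XX → F_EXX = 620 MPa.
Effective throat (given) t_e = 6 mm.
A_we = 6 × 170 = 1020 mm².
F_nw = 0.6 F_EXX = 372 MPa.
φR_n = 0.75 × 372 × 1020 × 10⁻³ = 284.6 kN.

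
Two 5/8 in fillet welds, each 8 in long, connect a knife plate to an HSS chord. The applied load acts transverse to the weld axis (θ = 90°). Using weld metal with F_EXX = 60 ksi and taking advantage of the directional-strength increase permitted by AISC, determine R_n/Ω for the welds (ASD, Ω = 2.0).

R_n/Ω ≈ 191 kip

t_e = 0.707 × 0.625 = 0.4419 in; A_we = 0.4419 × 16 = 7.07 in².
Directional factor: 1.0 + 0.5 sin^1.5(90°) = 1.5.
F_nw = 0.6 × 60 × 1.5 = 54 ksi.
R_n/Ω = (54 × 7.07) / 2.0 = 190.9 kip.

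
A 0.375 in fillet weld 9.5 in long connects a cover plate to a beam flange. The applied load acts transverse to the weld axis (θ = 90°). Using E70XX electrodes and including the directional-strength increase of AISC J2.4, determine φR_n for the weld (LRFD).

φR_n ≈ 119 kip

E70XX → F_EXX = 70 ksi.
t_e = 0.707 × 0.375 = 0.2651 in; A_we = 0.2651 × 9.5 = 2.519 in².
Directional factor: 1.0 + 0.5 sin^1.5(90°) = 1.5.
F_nw = 0.6 × 70 × 1.5 = 63 ksi.
φR_n = 0.75 × 63 × 2.519 = 119 kip.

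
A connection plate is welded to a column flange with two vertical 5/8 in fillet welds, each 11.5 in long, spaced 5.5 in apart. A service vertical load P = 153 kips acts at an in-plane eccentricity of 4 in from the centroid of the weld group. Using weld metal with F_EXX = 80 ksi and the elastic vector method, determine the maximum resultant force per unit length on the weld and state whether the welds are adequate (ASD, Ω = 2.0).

Total weld length L_w = 23 in. Treat welds as unit-width lines.
Polar moment about centroid: J = 2[d³/12 + d(b/2)²] = 2[11.5³/12 + 11.5×2.75²] = 427.4 in³.
Direct shear f_v = P/L_w = 153 / 23 = 6.652 kip/in (vertical).
Torsion M = P·e = 153 × 4 = 612 kip·in.
Critical point at (x, y) = (2.75, 5.75) from centroid. f_tx = M·y/J = 8.233 kip/in; f_ty = M·x/J = 3.938 kip/in.
Resultant f_max = √[f_tx² + (f_v + f_ty)²] = √[8.233² + (6.652 + 3.938)²] = 13.41 kip/in.
Capacity per unit length: r_n/Ω = (1/2.0) × 0.6 × 80 × (0.707 × 0.625) = 10.6 kip/in.
13.41 > 10.6 → NOT adequate.

f_max ≈ 13.4 kip/in; NOT adequate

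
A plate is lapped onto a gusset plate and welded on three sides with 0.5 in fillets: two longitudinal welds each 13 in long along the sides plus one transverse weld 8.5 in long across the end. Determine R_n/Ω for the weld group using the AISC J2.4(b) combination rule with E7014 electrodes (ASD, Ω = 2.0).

R_n/Ω ≈ 259 kips

E70XX → F_EXX = 70 ksi.
t_e = 0.707 × 0.5 = 0.3535 in.
R_nwl = 0.6 × 70 × 0.3535 × 26 = 386 kips (longitudinal, 2 welds).
R_nwt = 0.6 × 70 × 0.3535 × 8.5 = 126.2 kips (transverse, base value).
(i) R_nwl + R_nwt = 512.2 kips; (ii) 0.85 R_nwl + 1.5 R_nwt = 517.4 kips.
R_n = max = 517.4 kips [governs: (ii)]; R_n/Ω = 258.7 kips.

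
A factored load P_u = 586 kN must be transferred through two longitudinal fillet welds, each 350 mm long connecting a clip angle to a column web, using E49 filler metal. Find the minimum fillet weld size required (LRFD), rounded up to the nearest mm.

E49XX → F_EXX = 490 MPa.
Total weld length L = 700 mm.
Required throat t_e = P_u / (φ × 0.6 F_EXX × L) = 586 / (0.75 × 0.6 × 490 × 700 × 10⁻³) = 3.797 mm.
Required leg w = t_e / 0.707 = 5.37 mm → use 6 mm.

w = 6 mm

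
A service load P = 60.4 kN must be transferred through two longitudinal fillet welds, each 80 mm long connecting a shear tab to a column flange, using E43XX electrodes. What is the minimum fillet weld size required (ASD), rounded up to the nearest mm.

w = 5 mm

E43XX → F_EXX = 430 MPa.
Total weld length L = 160 mm.
Required throat t_e = P × Ω / (0.6 F_EXX × L) = 60.4 × 2.0 / (0.6 × 430 × 160 × 10⁻³) = 2.926 mm.
Required leg w = t_e / 0.707 = 4.139 mm → use 5 mm.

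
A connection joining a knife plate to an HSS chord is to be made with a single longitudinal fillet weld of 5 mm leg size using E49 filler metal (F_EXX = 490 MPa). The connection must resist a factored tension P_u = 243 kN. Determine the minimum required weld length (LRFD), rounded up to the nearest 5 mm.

L = 315 mm

Throat t_e = 0.707 × 5 = 3.535 mm.
φr_n = 0.75 × 0.6 × 490 × 3.535 × 10⁻³ = 0.7795 kN/mm.
L_req = P_u / φr_n = 243 / 0.7795 = 311.8 mm total.
Round up → use L = 315 mm.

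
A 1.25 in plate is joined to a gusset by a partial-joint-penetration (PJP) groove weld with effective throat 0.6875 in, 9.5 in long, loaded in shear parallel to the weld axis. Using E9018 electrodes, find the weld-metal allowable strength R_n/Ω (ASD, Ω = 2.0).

E90XX → F_EXX = 90 ksi.
Effective throat (given) t_e = 0.6875 in.
A_we = 0.6875 × 9.5 = 6.531 in².
F_nw = 0.6 F_EXX = 54 ksi.
R_n/Ω = (54 × 6.531) / 2.0 = 176.3 kips.

R_n/Ω ≈ 176 kips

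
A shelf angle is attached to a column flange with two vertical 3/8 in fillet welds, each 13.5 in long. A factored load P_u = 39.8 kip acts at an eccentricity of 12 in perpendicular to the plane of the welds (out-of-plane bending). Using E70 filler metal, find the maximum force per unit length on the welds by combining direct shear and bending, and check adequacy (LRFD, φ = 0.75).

E70XX → F_EXX = 70 ksi.
L_w = 2 × 13.5 = 27 in; section modulus (unit throat) S = 2 × L²/6 = 60.75 in².
Direct shear f_v = P/L_w = 39.8/27 = 1.474 kip/in.
Moment M = P × e = 39.8 × 12 = 477.6 kip·in; bending f_b = M/S = 7.862 kip/in.
f_max = √(f_v² + f_b²) = √(1.474² + 7.862²) = 7.999 kip/in.
φr_n = 0.75 × 0.6 × 70 × (0.707 × 0.375) = 8.351 kip/in → adequate.

f_max ≈ 8 kip/in; adequate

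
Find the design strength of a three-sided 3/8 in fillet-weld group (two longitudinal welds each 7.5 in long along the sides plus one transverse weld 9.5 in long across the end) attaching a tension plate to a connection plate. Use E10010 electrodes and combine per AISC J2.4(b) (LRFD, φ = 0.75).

φR_n ≈ 322 kip

E100XX → F_EXX = 100 ksi.
t_e = 0.707 × 0.375 = 0.2651 in.
R_nwl = 0.6 × 100 × 0.2651 × 15 = 238.6 kip (longitudinal, 2 welds).
R_nwt = 0.6 × 100 × 0.2651 × 9.5 = 151.1 kip (transverse, base value).
(i) R_nwl + R_nwt = 389.7 kip; (ii) 0.85 R_nwl + 1.5 R_nwt = 429.5 kip.
R_n = max = 429.5 kip [governs: (ii)]; φR_n = 322.1 kip.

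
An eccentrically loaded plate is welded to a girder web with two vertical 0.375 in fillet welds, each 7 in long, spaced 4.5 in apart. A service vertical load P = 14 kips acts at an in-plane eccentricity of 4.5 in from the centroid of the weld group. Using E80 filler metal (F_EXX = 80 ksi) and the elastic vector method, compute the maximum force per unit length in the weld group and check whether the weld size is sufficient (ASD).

f_max ≈ 2.72 kip/in; adequate

Total weld length L_w = 14 in. Treat welds as unit-width lines.
Polar moment about centroid: J = 2[d³/12 + d(b/2)²] = 2[7³/12 + 7×2.25²] = 128 in³.
Direct shear f_v = P/L_w = 14 / 14 = 1 kip/in (vertical).
Torsion M = P·e = 14 × 4.5 = 63 kip·in.
Critical point at (x, y) = (2.25, 3.5) from centroid. f_tx = M·y/J = 1.722 kip/in; f_ty = M·x/J = 1.107 kip/in.
Resultant f_max = √[f_tx² + (f_v + f_ty)²] = √[1.722² + (1 + 1.107)²] = 2.721 kip/in.
Capacity per unit length: r_n/Ω = (1/2.0) × 0.6 × 80 × (0.707 × 0.375) = 6.363 kip/in.
2.721 ≤ 6.363 → adequate.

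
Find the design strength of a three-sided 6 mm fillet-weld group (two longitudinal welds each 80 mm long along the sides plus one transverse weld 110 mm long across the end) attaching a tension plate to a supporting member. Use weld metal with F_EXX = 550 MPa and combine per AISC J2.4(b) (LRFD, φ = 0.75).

t_e = 0.707 × 6 = 4.242 mm.
R_nwl = 0.6 × 550 × 4.242 × 160 × 10⁻³ = 224 kN (longitudinal, 2 welds).
R_nwt = 0.6 × 550 × 4.242 × 110 × 10⁻³ = 154 kN (transverse, base value).
(i) R_nwl + R_nwt = 378 kN; (ii) 0.85 R_nwl + 1.5 R_nwt = 421.4 kN.
R_n = max = 421.4 kN [governs: (ii)]; φR_n = 316 kN.

φR_n ≈ 316 kN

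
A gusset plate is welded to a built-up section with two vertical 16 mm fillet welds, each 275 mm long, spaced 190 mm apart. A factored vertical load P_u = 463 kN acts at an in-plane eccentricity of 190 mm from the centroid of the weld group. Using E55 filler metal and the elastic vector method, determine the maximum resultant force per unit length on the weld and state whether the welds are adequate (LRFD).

f_max ≈ 2330 N/mm; adequate

E55XX → F_EXX = 550 MPa.
Total weld length L_w = 550 mm. Treat welds as unit-width lines.
Polar moment about centroid: J = 2[d³/12 + d(b/2)²] = 2[275³/12 + 275×95²] = 8430000 mm³.
Direct shear f_v = P/L_w = 463×10³ / 550 = 841.8 N/mm (vertical).
Torsion M = P·e = 463×10³ × 190 = 87970000 N·mm.
Critical point at (x, y) = (95, 137.5) from centroid. f_tx = M·y/J = 1435 N/mm; f_ty = M·x/J = 991.4 N/mm.
Resultant f_max = √[f_tx² + (f_v + f_ty)²] = √[1435² + (841.8 + 991.4)²] = 2328 N/mm.
Capacity per unit length: φr_n = 0.75 × 0.6 × 550 × (0.707 × 16) = 2800 N/mm.
2328 ≤ 2800 → adequate.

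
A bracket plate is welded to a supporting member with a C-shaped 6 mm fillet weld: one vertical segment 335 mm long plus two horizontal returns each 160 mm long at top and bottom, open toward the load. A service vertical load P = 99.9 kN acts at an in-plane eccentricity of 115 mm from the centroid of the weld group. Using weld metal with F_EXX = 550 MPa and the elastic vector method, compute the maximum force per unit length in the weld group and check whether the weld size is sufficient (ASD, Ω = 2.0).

f_max ≈ 289 N/mm; adequate

Total weld length L_w = 655 mm. Treat welds as unit-width lines.
Centroid: x̄ = 2×160×80 / 655 = 39.08 mm from the vertical weld.
Polar moment about centroid: J = I_x + I_y = [335³/12 + 2×160×167.5²] + [335×39.08² + 2(160³/12 + 160×40.92²)] = 13840000 mm³.
Direct shear f_v = P/L_w = 99.9×10³ / 655 = 152.5 N/mm (vertical).
Torsion M = P·e = 99.9×10³ × 115 = 11488000 N·mm.
Critical point at (x, y) = (120.9, 167.5) from centroid. f_tx = M·y/J = 139 N/mm; f_ty = M·x/J = 100.4 N/mm.
Resultant f_max = √[f_tx² + (f_v + f_ty)²] = √[139² + (152.5 + 100.4)²] = 288.6 N/mm.
Capacity per unit length: r_n/Ω = (1/2.0) × 0.6 × 550 × (0.707 × 6) = 699.9 N/mm.
288.6 ≤ 699.9 → adequate.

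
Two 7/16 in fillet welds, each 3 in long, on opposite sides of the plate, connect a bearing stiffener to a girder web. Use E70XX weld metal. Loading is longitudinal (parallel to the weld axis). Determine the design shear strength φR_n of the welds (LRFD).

φR_n ≈ 58.5 kips

E70XX → F_EXX = 70 ksi.
Effective throat t_e = 0.707 × 0.4375 = 0.3093 in.
Total length L = 6 in; A_we = 0.3093 × 6 = 1.856 in².
F_nw = 0.6 F_EXX = 0.6 × 70 = 42 ksi.
φR_n = 0.75 × 42 × 1.856 = 58.46 kips.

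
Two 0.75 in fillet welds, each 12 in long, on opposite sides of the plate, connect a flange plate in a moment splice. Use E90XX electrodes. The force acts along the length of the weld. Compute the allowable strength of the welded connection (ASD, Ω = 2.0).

R_n/Ω ≈ 344 kip

E90XX → F_EXX = 90 ksi.
Effective throat t_e = 0.707 × 0.75 = 0.5302 in.
Total length L = 24 in; A_we = 0.5302 × 24 = 12.73 in².
F_nw = 0.6 F_EXX = 0.6 × 90 = 54 ksi.
R_n = 54 × 12.73 = 687.2 kip; R_n/Ω = 687.2/2.0 = 343.6 kip.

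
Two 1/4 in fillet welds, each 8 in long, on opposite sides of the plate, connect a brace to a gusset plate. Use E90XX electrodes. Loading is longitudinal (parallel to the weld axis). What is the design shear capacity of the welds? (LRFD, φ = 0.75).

E90XX → F_EXX = 90 ksi.
Effective throat t_e = 0.707 × 0.25 = 0.1767 in.
Total length L = 16 in; A_we = 0.1767 × 16 = 2.828 in².
F_nw = 0.6 F_EXX = 0.6 × 90 = 54 ksi.
φR_n = 0.75 × 54 × 2.828 = 114.5 kip.

φR_n ≈ 115 kip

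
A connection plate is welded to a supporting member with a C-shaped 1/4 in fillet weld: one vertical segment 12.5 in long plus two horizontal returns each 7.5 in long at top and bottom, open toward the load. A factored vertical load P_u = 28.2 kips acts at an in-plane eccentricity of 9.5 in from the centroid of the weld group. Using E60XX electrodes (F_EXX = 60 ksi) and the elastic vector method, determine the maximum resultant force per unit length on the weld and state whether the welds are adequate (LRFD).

f_max ≈ 3.2 kip/in; adequate

Total weld length L_w = 27.5 in. Treat welds as unit-width lines.
Centroid: x̄ = 2×7.5×3.75 / 27.5 = 2.045 in from the vertical weld.
Polar moment about centroid: J = I_x + I_y = [12.5³/12 + 2×7.5×6.25²] + [12.5×2.045² + 2(7.5³/12 + 7.5×1.705²)] = 914.9 in³.
Direct shear f_v = P/L_w = 28.2 / 27.5 = 1.025 kip/in (vertical).
Torsion M = P·e = 28.2 × 9.5 = 267.9 kip·in.
Critical point at (x, y) = (5.455, 6.25) from centroid. f_tx = M·y/J = 1.83 kip/in; f_ty = M·x/J = 1.597 kip/in.
Resultant f_max = √[f_tx² + (f_v + f_ty)²] = √[1.83² + (1.025 + 1.597)²] = 3.198 kip/in.
Capacity per unit length: φr_n = 0.75 × 0.6 × 60 × (0.707 × 0.25) = 4.772 kip/in.
3.198 ≤ 4.772 → adequate.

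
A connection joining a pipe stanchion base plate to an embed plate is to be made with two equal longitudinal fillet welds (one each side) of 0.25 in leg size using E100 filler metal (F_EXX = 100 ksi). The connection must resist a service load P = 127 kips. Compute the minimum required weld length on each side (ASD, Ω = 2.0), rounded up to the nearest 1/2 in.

Throat t_e = 0.707 × 0.25 = 0.1767 in.
r_n/Ω = (0.6 × 100 × 0.1767) / 2.0 = 5.302 kip/in.
L_req = P / (r_n/Ω) = 127 / 5.302 = 23.95 in total.
Per side: 23.95 / 2 = 11.98 in.
Round up → use L = 12 in on each side.

L = 12 in on each side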